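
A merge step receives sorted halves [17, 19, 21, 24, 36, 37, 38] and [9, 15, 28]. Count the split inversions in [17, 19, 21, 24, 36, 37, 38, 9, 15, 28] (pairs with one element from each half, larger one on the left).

For each element r of the right run, count left-run elements greater than r:
r = 9: 17, 19, 21, 24, 36, 37, 38 → 7
r = 15: 17, 19, 21, 24, 36, 37, 38 → 7
r = 28: 36, 37, 38 → 3
Cross-inversions: 7 + 7 + 3 = 17

17 split inversions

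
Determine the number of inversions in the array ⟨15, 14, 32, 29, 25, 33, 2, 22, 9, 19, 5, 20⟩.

40

Element-by-element contributions:
15: 4
14: 3
32: 8
29: 7
25: 6
33: 6
2: 0
22: 4
9: 1
19: 1
5: 0
20: 0
Sum: 4 + 3 + 8 + 7 + 6 + 6 + 0 + 4 + 1 + 1 + 0 + 0 = 40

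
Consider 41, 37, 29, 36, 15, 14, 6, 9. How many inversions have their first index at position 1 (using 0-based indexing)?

The element at index 1 is 37.
Elements after it: 29, 36, 15, 14, 6, 9
Those smaller than 37: 29, 36, 15, 14, 6, 9

6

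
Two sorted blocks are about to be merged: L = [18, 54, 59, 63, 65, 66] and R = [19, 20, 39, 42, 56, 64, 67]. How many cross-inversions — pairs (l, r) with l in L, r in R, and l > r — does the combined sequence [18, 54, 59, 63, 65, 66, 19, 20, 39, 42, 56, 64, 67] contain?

Count, for every r in R, how many entries of L exceed r:
r = 19: 54, 59, 63, 65, 66 → 5
r = 20: 54, 59, 63, 65, 66 → 5
r = 39: 54, 59, 63, 65, 66 → 5
r = 42: 54, 59, 63, 65, 66 → 5
r = 56: 59, 63, 65, 66 → 4
r = 64: 65, 66 → 2
r = 67: none → 0
Cross-inversions: 5 + 5 + 5 + 5 + 4 + 2 + 0 = 26

26 split inversions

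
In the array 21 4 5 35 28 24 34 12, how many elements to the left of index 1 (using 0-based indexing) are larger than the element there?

1

The element at index 1 is 4.
Elements before it: 21
Those larger than 4: 21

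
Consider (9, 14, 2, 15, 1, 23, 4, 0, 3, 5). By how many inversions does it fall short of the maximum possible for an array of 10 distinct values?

Maximum inversions for 10 distinct elements is C(10, 2) = 10·9/2 = 45.
Current inversions — for each element, count later smaller elements:
9: 6
14: 6
2: 2
15: 5
1: 1
23: 4
4: 2
0: 0
3: 0
5: 0
Current total: 6 + 6 + 2 + 5 + 1 + 4 + 2 + 0 + 0 + 0 = 26
Shortfall: 45 − 26 = 19

19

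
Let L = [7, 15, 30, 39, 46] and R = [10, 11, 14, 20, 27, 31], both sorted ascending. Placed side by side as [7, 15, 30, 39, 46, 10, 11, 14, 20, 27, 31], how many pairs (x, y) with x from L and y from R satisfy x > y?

Count, for every r in R, how many entries of L exceed r:
r = 10: 15, 30, 39, 46 → 4
r = 11: 15, 30, 39, 46 → 4
r = 14: 15, 30, 39, 46 → 4
r = 20: 30, 39, 46 → 3
r = 27: 30, 39, 46 → 3
r = 31: 39, 46 → 2
Cross-inversions: 4 + 4 + 4 + 3 + 3 + 2 = 20

20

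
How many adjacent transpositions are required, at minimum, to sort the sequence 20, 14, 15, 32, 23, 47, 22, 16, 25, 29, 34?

The minimum number of adjacent swaps to sort an array equals its inversion count, since every such swap removes exactly one inversion.
Count inversions — for each element, later elements that are smaller:
20: 14, 15, 16 → 3
14: none → 0
15: none → 0
32: 23, 22, 16, 25, 29 → 5
23: 22, 16 → 2
47: 22, 16, 25, 29, 34 → 5
22: 16 → 1
16: none → 0
25: none → 0
29: none → 0
34: none → 0
Total inversions: 3 + 0 + 0 + 5 + 2 + 5 + 1 + 0 + 0 + 0 + 0 = 16

Adjacent swaps: 16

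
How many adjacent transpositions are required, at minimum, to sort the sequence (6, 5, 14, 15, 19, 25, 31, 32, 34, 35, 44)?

1

Each adjacent swap fixes exactly one inversion, so the minimum swap count equals the number of inversions.
Count inversions — for each element, later elements that are smaller:
6: 5 → 1
5: none → 0
14: none → 0
15: none → 0
19: none → 0
25: none → 0
31: none → 0
32: none → 0
34: none → 0
35: none → 0
44: none → 0
Total inversions: 1 + 0 + 0 + 0 + 0 + 0 + 0 + 0 + 0 + 0 + 0 = 1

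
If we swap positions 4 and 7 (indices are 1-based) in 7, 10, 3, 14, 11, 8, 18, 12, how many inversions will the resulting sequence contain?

Positions 4 and 7 hold 14 and 18; after swapping, the array is [7, 10, 3, 18, 11, 8, 14, 12].
Element-by-element contributions:
7 → 3 → 1
10 → 3, 8 → 2
3 → none → 0
18 → 11, 8, 14, 12 → 4
11 → 8 → 1
8 → none → 0
14 → 12 → 1
12 → none → 0
Sum: 1 + 2 + 0 + 4 + 1 + 0 + 1 + 0 = 9

There are 9 inversions.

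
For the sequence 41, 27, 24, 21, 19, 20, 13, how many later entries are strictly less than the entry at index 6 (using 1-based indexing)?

1

The element at index 6 is 20.
Elements after it: 13
Those smaller than 20: 13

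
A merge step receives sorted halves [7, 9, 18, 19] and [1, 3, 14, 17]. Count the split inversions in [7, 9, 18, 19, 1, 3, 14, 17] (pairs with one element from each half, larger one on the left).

12 cross-inversions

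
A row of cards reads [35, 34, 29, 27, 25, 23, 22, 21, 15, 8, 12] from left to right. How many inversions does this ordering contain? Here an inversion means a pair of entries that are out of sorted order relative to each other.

54

Element-by-element contributions:
35: 10
34: 9
29: 8
27: 7
25: 6
23: 5
22: 4
21: 3
15: 2
8: 0
12: 0
Sum: 10 + 9 + 8 + 7 + 6 + 5 + 4 + 3 + 2 + 0 + 0 = 54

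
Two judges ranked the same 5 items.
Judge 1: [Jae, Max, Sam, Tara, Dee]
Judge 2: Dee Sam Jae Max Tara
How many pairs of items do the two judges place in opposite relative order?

6 discordant pairs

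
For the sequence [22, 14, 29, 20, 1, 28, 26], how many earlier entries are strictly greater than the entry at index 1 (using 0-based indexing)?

The element at index 1 is 14.
Elements before it: 22
Those larger than 14: 22

1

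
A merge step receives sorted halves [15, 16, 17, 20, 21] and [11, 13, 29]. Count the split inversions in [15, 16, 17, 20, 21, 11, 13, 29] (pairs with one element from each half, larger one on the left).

10 split inversions

For each element r of the right run, count left-run elements greater than r:
r = 11: 15, 16, 17, 20, 21 → 5
r = 13: 15, 16, 17, 20, 21 → 5
r = 29: none → 0
Cross-inversions: 5 + 5 + 0 = 10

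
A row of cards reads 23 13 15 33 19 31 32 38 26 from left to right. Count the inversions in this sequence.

Count, for each position, how many later elements it exceeds:
23 → 13, 15, 19 → 3
13 → none → 0
15 → none → 0
33 → 19, 31, 32, 26 → 4
19 → none → 0
31 → 26 → 1
32 → 26 → 1
38 → 26 → 1
26 → none → 0
Sum: 3 + 0 + 0 + 4 + 0 + 1 + 1 + 1 + 0 = 10

10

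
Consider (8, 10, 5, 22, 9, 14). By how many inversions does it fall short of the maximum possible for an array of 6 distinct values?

10

Maximum inversions for 6 distinct elements is C(6, 2) = 6·5/2 = 15.
Current inversions — for each element, count later smaller elements:
8: 1
10: 2
5: 0
22: 2
9: 0
14: 0
Current total: 1 + 2 + 0 + 2 + 0 + 0 = 5
Shortfall: 15 − 5 = 10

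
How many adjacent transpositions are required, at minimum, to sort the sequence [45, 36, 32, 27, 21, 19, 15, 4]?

28

Each adjacent swap fixes exactly one inversion, so the minimum swap count equals the number of inversions.
Count inversions — for each element, later elements that are smaller:
45: 36, 32, 27, 21, 19, 15, 4 → 7
36: 32, 27, 21, 19, 15, 4 → 6
32: 27, 21, 19, 15, 4 → 5
27: 21, 19, 15, 4 → 4
21: 19, 15, 4 → 3
19: 15, 4 → 2
15: 4 → 1
4: none → 0
Total inversions: 7 + 6 + 5 + 4 + 3 + 2 + 1 + 0 = 28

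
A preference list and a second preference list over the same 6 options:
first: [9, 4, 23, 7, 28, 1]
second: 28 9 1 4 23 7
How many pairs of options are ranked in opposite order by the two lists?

7 pairs

Assign each item its position (1..6) in the first ordering, then rewrite the second ordering as that position sequence:
positions: 9→1, 4→2, 23→3, 7→4, 28→5, 1→6
second ordering as positions: [5, 1, 6, 2, 3, 4]
Discordant pairs = inversions in this position sequence.
5: 1, 2, 3, 4 → 4
1: 0
6: 2, 3, 4 → 3
2: 0
3: 0
4: 0
Total: 4 + 0 + 3 + 0 + 0 + 0 = 7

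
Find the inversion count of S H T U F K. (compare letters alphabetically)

8

Listing every pair i<j with a[i]>a[j] (using 0-based positions):
(0,1): S > H
(0,4): S > F
(0,5): S > K
(1,4): H > F
(2,4): T > F
(2,5): T > K
(3,4): U > F
(3,5): U > K
That's 8 pairs.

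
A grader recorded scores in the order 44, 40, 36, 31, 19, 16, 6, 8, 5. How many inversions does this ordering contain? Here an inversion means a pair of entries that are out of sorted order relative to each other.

Inversions: 35

Sweep left to right; for each value list the smaller values that follow it:
44: 8
40: 7
36: 6
31: 5
19: 4
16: 3
6: 1
8: 1
5: 0
Sum: 8 + 7 + 6 + 5 + 4 + 3 + 1 + 1 + 0 = 35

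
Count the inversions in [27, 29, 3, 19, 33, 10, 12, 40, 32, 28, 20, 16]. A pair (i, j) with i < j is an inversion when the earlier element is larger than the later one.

Inversions: 32

Sweep left to right; for each value list the smaller values that follow it:
27 → 3, 19, 10, 12, 20, 16 → 6
29 → 3, 19, 10, 12, 28, 20, 16 → 7
3 → none → 0
19 → 10, 12, 16 → 3
33 → 10, 12, 32, 28, 20, 16 → 6
10 → none → 0
12 → none → 0
40 → 32, 28, 20, 16 → 4
32 → 28, 20, 16 → 3
28 → 20, 16 → 2
20 → 16 → 1
16 → none → 0
Sum: 6 + 7 + 0 + 3 + 6 + 0 + 0 + 4 + 3 + 2 + 1 + 0 = 32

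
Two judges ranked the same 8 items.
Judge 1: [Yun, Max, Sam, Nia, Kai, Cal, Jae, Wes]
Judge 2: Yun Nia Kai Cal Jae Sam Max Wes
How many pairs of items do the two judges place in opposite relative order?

9 discordant pairs

Assign each item its position (1..8) in the first ordering, then rewrite the second ordering as that position sequence:
positions: Yun→1, Max→2, Sam→3, Nia→4, Kai→5, Cal→6, Jae→7, Wes→8
second ordering as positions: [1, 4, 5, 6, 7, 3, 2, 8]
Discordant pairs = inversions in this position sequence.
1: 0
4: 3, 2 → 2
5: 3, 2 → 2
6: 3, 2 → 2
7: 3, 2 → 2
3: 2 → 1
2: 0
8: 0
Total: 0 + 2 + 2 + 2 + 2 + 1 + 0 + 0 = 9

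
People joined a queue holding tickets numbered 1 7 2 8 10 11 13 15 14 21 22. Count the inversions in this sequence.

2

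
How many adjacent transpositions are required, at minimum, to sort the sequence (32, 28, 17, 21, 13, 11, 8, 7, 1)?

Minimum adjacent swaps = number of inversions (each swap of adjacent out-of-order elements removes one inversion and no swap can remove more).
Count inversions — for each element, later elements that are smaller:
32: 28, 17, 21, 13, 11, 8, 7, 1 → 8
28: 17, 21, 13, 11, 8, 7, 1 → 7
17: 13, 11, 8, 7, 1 → 5
21: 13, 11, 8, 7, 1 → 5
13: 11, 8, 7, 1 → 4
11: 8, 7, 1 → 3
8: 7, 1 → 2
7: 1 → 1
1: none → 0
Total inversions: 8 + 7 + 5 + 5 + 4 + 3 + 2 + 1 + 0 = 35

35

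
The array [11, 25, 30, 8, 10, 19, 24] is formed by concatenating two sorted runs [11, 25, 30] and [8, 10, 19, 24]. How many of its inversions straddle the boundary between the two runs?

10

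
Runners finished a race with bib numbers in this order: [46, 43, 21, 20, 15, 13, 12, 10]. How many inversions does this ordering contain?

For each element, count later entries that are smaller:
46 → 43, 21, 20, 15, 13, 12, 10 → 7
43 → 21, 20, 15, 13, 12, 10 → 6
21 → 20, 15, 13, 12, 10 → 5
20 → 15, 13, 12, 10 → 4
15 → 13, 12, 10 → 3
13 → 12, 10 → 2
12 → 10 → 1
10 → none → 0
Sum: 7 + 6 + 5 + 4 + 3 + 2 + 1 + 0 = 28

28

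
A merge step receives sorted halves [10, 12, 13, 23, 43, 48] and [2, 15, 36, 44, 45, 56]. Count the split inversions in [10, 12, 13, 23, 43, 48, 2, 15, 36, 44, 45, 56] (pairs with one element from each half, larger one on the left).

For each element r of the right run, count left-run elements greater than r:
r = 2: 10, 12, 13, 23, 43, 48 → 6
r = 15: 23, 43, 48 → 3
r = 36: 43, 48 → 2
r = 44: 48 → 1
r = 45: 48 → 1
r = 56: none → 0
Cross-inversions: 6 + 3 + 2 + 1 + 1 + 0 = 13

There are 13 cross-inversions.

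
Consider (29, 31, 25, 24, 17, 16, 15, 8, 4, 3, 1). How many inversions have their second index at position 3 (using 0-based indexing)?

3

The element at index 3 is 24.
Elements before it: 29, 31, 25
Those larger than 24: 29, 31, 25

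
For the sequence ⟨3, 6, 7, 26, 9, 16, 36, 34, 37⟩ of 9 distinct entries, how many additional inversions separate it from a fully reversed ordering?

33

Maximum inversions for 9 distinct elements is C(9, 2) = 9·8/2 = 36.
Current inversions — for each element, count later smaller elements:
3: 0
6: 0
7: 0
26: 2
9: 0
16: 0
36: 1
34: 0
37: 0
Current total: 0 + 0 + 0 + 2 + 0 + 0 + 1 + 0 + 0 = 3
Shortfall: 36 − 3 = 33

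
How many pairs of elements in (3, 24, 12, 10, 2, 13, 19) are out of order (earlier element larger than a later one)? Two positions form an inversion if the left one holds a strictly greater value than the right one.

Count, for each position, how many later elements it exceeds:
3: 1
24: 5
12: 2
10: 1
2: 0
13: 0
19: 0
Sum: 1 + 5 + 2 + 1 + 0 + 0 + 0 = 9

9 inversions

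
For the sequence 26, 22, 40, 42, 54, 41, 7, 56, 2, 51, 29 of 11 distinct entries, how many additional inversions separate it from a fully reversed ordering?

30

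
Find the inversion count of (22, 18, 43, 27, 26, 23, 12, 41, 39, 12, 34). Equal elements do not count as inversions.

27 inversions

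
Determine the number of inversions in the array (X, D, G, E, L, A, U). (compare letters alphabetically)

Listing every pair i<j with a[i]>a[j] (using 0-based positions):
(0,1): X > D
(0,2): X > G
(0,3): X > E
(0,4): X > L
(0,5): X > A
(0,6): X > U
(1,5): D > A
(2,3): G > E
(2,5): G > A
(3,5): E > A
(4,5): L > A
That's 11 pairs.

11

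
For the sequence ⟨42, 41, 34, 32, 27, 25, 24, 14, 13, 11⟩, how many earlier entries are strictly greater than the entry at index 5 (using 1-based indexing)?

The element at index 5 is 27.
Elements before it: 42, 41, 34, 32
Those larger than 27: 42, 41, 34, 32

4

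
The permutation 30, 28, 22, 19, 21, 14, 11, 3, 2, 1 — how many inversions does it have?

For each element, count later entries that are smaller:
30: 9
28: 8
22: 7
19: 5
21: 5
14: 4
11: 3
3: 2
2: 1
1: 0
Sum: 9 + 8 + 7 + 5 + 5 + 4 + 3 + 2 + 1 + 0 = 44

Out-of-order pairs: 44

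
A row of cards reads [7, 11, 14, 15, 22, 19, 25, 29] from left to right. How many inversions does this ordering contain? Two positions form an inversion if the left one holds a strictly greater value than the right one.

Inversions: 1

For each element, count later entries that are smaller:
7: 0
11: 0
14: 0
15: 0
22: 1
19: 0
25: 0
29: 0
Sum: 0 + 0 + 0 + 0 + 1 + 0 + 0 + 0 = 1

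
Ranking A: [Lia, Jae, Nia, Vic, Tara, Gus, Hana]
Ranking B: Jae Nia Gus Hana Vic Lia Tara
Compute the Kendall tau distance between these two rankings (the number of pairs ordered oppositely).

9

Assign each item its position (1..7) in the first ordering, then rewrite the second ordering as that position sequence:
positions: Lia→1, Jae→2, Nia→3, Vic→4, Tara→5, Gus→6, Hana→7
second ordering as positions: [2, 3, 6, 7, 4, 1, 5]
Discordant pairs = inversions in this position sequence.
2: 1 → 1
3: 1 → 1
6: 4, 1, 5 → 3
7: 4, 1, 5 → 3
4: 1 → 1
1: 0
5: 0
Total: 1 + 1 + 3 + 3 + 1 + 0 + 0 = 9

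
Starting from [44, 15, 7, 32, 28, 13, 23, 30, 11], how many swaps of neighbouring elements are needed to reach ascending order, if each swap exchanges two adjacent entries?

22

Minimum adjacent swaps = number of inversions (each swap of adjacent out-of-order elements removes one inversion and no swap can remove more).
Count inversions — for each element, later elements that are smaller:
44: 15, 7, 32, 28, 13, 23, 30, 11 → 8
15: 7, 13, 11 → 3
7: none → 0
32: 28, 13, 23, 30, 11 → 5
28: 13, 23, 11 → 3
13: 11 → 1
23: 11 → 1
30: 11 → 1
11: none → 0
Total inversions: 8 + 3 + 0 + 5 + 3 + 1 + 1 + 1 + 0 = 22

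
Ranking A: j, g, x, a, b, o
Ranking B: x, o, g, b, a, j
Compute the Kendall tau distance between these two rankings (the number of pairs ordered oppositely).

There are 10 discordant pairs.

Assign each item its position (1..6) in the first ordering, then rewrite the second ordering as that position sequence:
positions: j→1, g→2, x→3, a→4, b→5, o→6
second ordering as positions: [3, 6, 2, 5, 4, 1]
Discordant pairs = inversions in this position sequence.
3: 2, 1 → 2
6: 2, 5, 4, 1 → 4
2: 1 → 1
5: 4, 1 → 2
4: 1 → 1
1: 0
Total: 2 + 4 + 1 + 2 + 1 + 0 = 10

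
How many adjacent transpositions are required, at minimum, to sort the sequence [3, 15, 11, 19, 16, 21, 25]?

2

Each adjacent swap fixes exactly one inversion, so the minimum swap count equals the number of inversions.
Count inversions — for each element, later elements that are smaller:
3: none → 0
15: 11 → 1
11: none → 0
19: 16 → 1
16: none → 0
21: none → 0
25: none → 0
Total inversions: 0 + 1 + 0 + 1 + 0 + 0 + 0 = 2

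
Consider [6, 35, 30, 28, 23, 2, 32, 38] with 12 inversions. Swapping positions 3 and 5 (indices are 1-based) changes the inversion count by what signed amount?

Positions 3 and 5 hold 30 and 23; after swapping, the array is [6, 35, 23, 28, 30, 2, 32, 38].
Sweep left to right; for each value list the smaller values that follow it:
6 → 2 → 1
35 → 23, 28, 30, 2, 32 → 5
23 → 2 → 1
28 → 2 → 1
30 → 2 → 1
2 → none → 0
32 → none → 0
38 → none → 0
Sum: 1 + 5 + 1 + 1 + 1 + 0 + 0 + 0 = 9
Change: 9 − 12 = -3

-3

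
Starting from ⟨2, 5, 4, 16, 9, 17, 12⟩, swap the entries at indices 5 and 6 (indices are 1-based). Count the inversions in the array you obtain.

5

Positions 5 and 6 hold 9 and 17; after swapping, the array is [2, 5, 4, 16, 17, 9, 12].
Element-by-element contributions:
2: 0
5: 1
4: 0
16: 2
17: 2
9: 0
12: 0
Sum: 0 + 1 + 0 + 2 + 2 + 0 + 0 = 5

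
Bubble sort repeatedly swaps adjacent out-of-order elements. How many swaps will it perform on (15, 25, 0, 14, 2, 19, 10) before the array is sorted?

Swaps: 12

Each adjacent swap fixes exactly one inversion, so the minimum swap count equals the number of inversions.
Count inversions — for each element, later elements that are smaller:
15: 0, 14, 2, 10 → 4
25: 0, 14, 2, 19, 10 → 5
0: none → 0
14: 2, 10 → 2
2: none → 0
19: 10 → 1
10: none → 0
Total inversions: 4 + 5 + 0 + 2 + 0 + 1 + 0 = 12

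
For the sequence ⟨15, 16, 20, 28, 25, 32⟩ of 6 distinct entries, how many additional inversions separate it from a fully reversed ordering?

Maximum inversions for 6 distinct elements is C(6, 2) = 6·5/2 = 15.
Current inversions — for each element, count later smaller elements:
15: 0
16: 0
20: 0
28: 1
25: 0
32: 0
Current total: 0 + 0 + 0 + 1 + 0 + 0 = 1
Shortfall: 15 − 1 = 14

14 inversions short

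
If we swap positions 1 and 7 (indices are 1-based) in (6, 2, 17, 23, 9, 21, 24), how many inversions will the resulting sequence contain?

Inversions: 13

Positions 1 and 7 hold 6 and 24; after swapping, the array is [24, 2, 17, 23, 9, 21, 6].
Count, for each position, how many later elements it exceeds:
24 → 2, 17, 23, 9, 21, 6 → 6
2 → none → 0
17 → 9, 6 → 2
23 → 9, 21, 6 → 3
9 → 6 → 1
21 → 6 → 1
6 → none → 0
Sum: 6 + 0 + 2 + 3 + 1 + 1 + 0 = 13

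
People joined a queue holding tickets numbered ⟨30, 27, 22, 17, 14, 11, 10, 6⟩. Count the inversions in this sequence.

For each element, count later entries that are smaller:
30: 7
27: 6
22: 5
17: 4
14: 3
11: 2
10: 1
6: 0
Sum: 7 + 6 + 5 + 4 + 3 + 2 + 1 + 0 = 28

28 inversions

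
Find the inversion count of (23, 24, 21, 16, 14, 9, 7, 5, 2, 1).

Element-by-element contributions:
23 → 21, 16, 14, 9, 7, 5, 2, 1 → 8
24 → 21, 16, 14, 9, 7, 5, 2, 1 → 8
21 → 16, 14, 9, 7, 5, 2, 1 → 7
16 → 14, 9, 7, 5, 2, 1 → 6
14 → 9, 7, 5, 2, 1 → 5
9 → 7, 5, 2, 1 → 4
7 → 5, 2, 1 → 3
5 → 2, 1 → 2
2 → 1 → 1
1 → none → 0
Sum: 8 + 8 + 7 + 6 + 5 + 4 + 3 + 2 + 1 + 0 = 44

44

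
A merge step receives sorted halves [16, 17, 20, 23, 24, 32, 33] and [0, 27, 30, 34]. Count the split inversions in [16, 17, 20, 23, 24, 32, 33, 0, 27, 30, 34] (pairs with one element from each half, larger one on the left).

11

Take each right-half value and tally the left-half values above it:
r = 0: 16, 17, 20, 23, 24, 32, 33 → 7
r = 27: 32, 33 → 2
r = 30: 32, 33 → 2
r = 34: none → 0
Cross-inversions: 7 + 2 + 2 + 0 = 11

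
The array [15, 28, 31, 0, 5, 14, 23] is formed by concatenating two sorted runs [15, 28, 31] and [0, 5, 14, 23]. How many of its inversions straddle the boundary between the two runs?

Take each right-half value and tally the left-half values above it:
r = 0: 15, 28, 31 → 3
r = 5: 15, 28, 31 → 3
r = 14: 15, 28, 31 → 3
r = 23: 28, 31 → 2
Cross-inversions: 3 + 3 + 3 + 2 = 11

11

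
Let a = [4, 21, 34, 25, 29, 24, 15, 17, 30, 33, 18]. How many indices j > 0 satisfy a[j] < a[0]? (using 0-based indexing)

The element at index 0 is 4.
Elements after it: 21, 34, 25, 29, 24, 15, 17, 30, 33, 18
None of them are smaller than 4.

0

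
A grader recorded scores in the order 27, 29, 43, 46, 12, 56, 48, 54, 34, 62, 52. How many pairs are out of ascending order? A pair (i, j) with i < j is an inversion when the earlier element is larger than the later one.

14

For each element, count later entries that are smaller:
27 → 12 → 1
29 → 12 → 1
43 → 12, 34 → 2
46 → 12, 34 → 2
12 → none → 0
56 → 48, 54, 34, 52 → 4
48 → 34 → 1
54 → 34, 52 → 2
34 → none → 0
62 → 52 → 1
52 → none → 0
Sum: 1 + 1 + 2 + 2 + 0 + 4 + 1 + 2 + 0 + 1 + 0 = 14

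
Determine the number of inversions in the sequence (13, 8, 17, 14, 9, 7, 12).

Count, for each position, how many later elements it exceeds:
13: 4
8: 1
17: 4
14: 3
9: 1
7: 0
12: 0
Sum: 4 + 1 + 4 + 3 + 1 + 0 + 0 = 13

13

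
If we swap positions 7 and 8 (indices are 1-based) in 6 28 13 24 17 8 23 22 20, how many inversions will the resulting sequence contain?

Positions 7 and 8 hold 23 and 22; after swapping, the array is [6, 28, 13, 24, 17, 8, 22, 23, 20].
Element-by-element contributions:
6 → none → 0
28 → 13, 24, 17, 8, 22, 23, 20 → 7
13 → 8 → 1
24 → 17, 8, 22, 23, 20 → 5
17 → 8 → 1
8 → none → 0
22 → 20 → 1
23 → 20 → 1
20 → none → 0
Sum: 0 + 7 + 1 + 5 + 1 + 0 + 1 + 1 + 0 = 16

16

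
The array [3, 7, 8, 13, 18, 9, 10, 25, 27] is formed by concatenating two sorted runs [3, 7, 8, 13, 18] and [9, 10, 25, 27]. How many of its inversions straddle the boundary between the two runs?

4

For each element r of the right run, count left-run elements greater than r:
r = 9: 13, 18 → 2
r = 10: 13, 18 → 2
r = 25: none → 0
r = 27: none → 0
Cross-inversions: 2 + 2 + 0 + 0 = 4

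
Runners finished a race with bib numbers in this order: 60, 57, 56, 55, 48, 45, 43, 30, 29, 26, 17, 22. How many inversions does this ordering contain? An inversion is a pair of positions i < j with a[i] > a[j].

Sweep left to right; for each value list the smaller values that follow it:
60 → 57, 56, 55, 48, 45, 43, 30, 29, 26, 17, 22 → 11
57 → 56, 55, 48, 45, 43, 30, 29, 26, 17, 22 → 10
56 → 55, 48, 45, 43, 30, 29, 26, 17, 22 → 9
55 → 48, 45, 43, 30, 29, 26, 17, 22 → 8
48 → 45, 43, 30, 29, 26, 17, 22 → 7
45 → 43, 30, 29, 26, 17, 22 → 6
43 → 30, 29, 26, 17, 22 → 5
30 → 29, 26, 17, 22 → 4
29 → 26, 17, 22 → 3
26 → 17, 22 → 2
17 → none → 0
22 → none → 0
Sum: 11 + 10 + 9 + 8 + 7 + 6 + 5 + 4 + 3 + 2 + 0 + 0 = 65

There are 65 inversions.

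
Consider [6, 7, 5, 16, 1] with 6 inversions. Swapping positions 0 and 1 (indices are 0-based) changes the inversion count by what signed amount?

+1

Positions 0 and 1 hold 6 and 7; after swapping, the array is [7, 6, 5, 16, 1].
Count, for each position, how many later elements it exceeds:
7: 3
6: 2
5: 1
16: 1
1: 0
Sum: 3 + 2 + 1 + 1 + 0 = 7
Change: 7 − 6 = +1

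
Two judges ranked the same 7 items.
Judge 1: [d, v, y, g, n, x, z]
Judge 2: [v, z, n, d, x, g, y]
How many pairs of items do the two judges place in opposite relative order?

Assign each item its position (1..7) in the first ordering, then rewrite the second ordering as that position sequence:
positions: d→1, v→2, y→3, g→4, n→5, x→6, z→7
second ordering as positions: [2, 7, 5, 1, 6, 4, 3]
Discordant pairs = inversions in this position sequence.
2: 1 → 1
7: 5, 1, 6, 4, 3 → 5
5: 1, 4, 3 → 3
1: 0
6: 4, 3 → 2
4: 3 → 1
3: 0
Total: 1 + 5 + 3 + 0 + 2 + 1 + 0 = 12

12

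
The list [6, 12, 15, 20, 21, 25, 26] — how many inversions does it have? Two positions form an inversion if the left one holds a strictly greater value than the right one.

0 out-of-order pairs

Count, for each position, how many later elements it exceeds:
6 → none → 0
12 → none → 0
15 → none → 0
20 → none → 0
21 → none → 0
25 → none → 0
26 → none → 0
Sum: 0 + 0 + 0 + 0 + 0 + 0 + 0 = 0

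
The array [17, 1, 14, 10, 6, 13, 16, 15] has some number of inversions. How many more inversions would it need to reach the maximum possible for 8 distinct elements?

Maximum inversions for 8 distinct elements is C(8, 2) = 8·7/2 = 28.
Current inversions — for each element, count later smaller elements:
17: 7
1: 0
14: 3
10: 1
6: 0
13: 0
16: 1
15: 0
Current total: 7 + 0 + 3 + 1 + 0 + 0 + 1 + 0 = 12
Shortfall: 28 − 12 = 16

16 inversions short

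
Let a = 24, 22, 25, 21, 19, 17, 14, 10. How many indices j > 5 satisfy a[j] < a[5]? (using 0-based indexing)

2 such elements

The element at index 5 is 17.
Elements after it: 14, 10
Those smaller than 17: 14, 10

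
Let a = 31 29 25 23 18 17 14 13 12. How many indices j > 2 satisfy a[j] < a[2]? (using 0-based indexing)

6

The element at index 2 is 25.
Elements after it: 23, 18, 17, 14, 13, 12
Those smaller than 25: 23, 18, 17, 14, 13, 12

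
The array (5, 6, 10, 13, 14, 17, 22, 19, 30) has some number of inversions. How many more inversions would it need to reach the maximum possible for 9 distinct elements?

35

Maximum inversions for 9 distinct elements is C(9, 2) = 9·8/2 = 36.
Current inversions — for each element, count later smaller elements:
5: 0
6: 0
10: 0
13: 0
14: 0
17: 0
22: 1
19: 0
30: 0
Current total: 0 + 0 + 0 + 0 + 0 + 0 + 1 + 0 + 0 = 1
Shortfall: 36 − 1 = 35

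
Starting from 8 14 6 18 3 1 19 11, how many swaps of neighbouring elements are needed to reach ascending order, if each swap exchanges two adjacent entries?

There are 14 swaps.

Minimum adjacent swaps = number of inversions (each swap of adjacent out-of-order elements removes one inversion and no swap can remove more).
Count inversions — for each element, later elements that are smaller:
8: 6, 3, 1 → 3
14: 6, 3, 1, 11 → 4
6: 3, 1 → 2
18: 3, 1, 11 → 3
3: 1 → 1
1: none → 0
19: 11 → 1
11: none → 0
Total inversions: 3 + 4 + 2 + 3 + 1 + 0 + 1 + 0 = 14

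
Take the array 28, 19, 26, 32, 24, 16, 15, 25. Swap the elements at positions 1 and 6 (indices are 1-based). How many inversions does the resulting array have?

12

Positions 1 and 6 hold 28 and 16; after swapping, the array is [16, 19, 26, 32, 24, 28, 15, 25].
For each element, count later entries that are smaller:
16: 1
19: 1
26: 3
32: 4
24: 1
28: 2
15: 0
25: 0
Sum: 1 + 1 + 3 + 4 + 1 + 2 + 0 + 0 = 12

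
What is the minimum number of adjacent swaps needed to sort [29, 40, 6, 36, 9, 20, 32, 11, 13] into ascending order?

Minimum adjacent swaps = number of inversions (each swap of adjacent out-of-order elements removes one inversion and no swap can remove more).
Count inversions — for each element, later elements that are smaller:
29: 6, 9, 20, 11, 13 → 5
40: 6, 36, 9, 20, 32, 11, 13 → 7
6: none → 0
36: 9, 20, 32, 11, 13 → 5
9: none → 0
20: 11, 13 → 2
32: 11, 13 → 2
11: none → 0
13: none → 0
Total inversions: 5 + 7 + 0 + 5 + 0 + 2 + 2 + 0 + 0 = 21

21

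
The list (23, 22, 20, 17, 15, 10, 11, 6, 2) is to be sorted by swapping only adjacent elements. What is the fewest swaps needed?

35 adjacent swaps

The minimum number of adjacent swaps to sort an array equals its inversion count, since every such swap removes exactly one inversion.
Count inversions — for each element, later elements that are smaller:
23: 22, 20, 17, 15, 10, 11, 6, 2 → 8
22: 20, 17, 15, 10, 11, 6, 2 → 7
20: 17, 15, 10, 11, 6, 2 → 6
17: 15, 10, 11, 6, 2 → 5
15: 10, 11, 6, 2 → 4
10: 6, 2 → 2
11: 6, 2 → 2
6: 2 → 1
2: none → 0
Total inversions: 8 + 7 + 6 + 5 + 4 + 2 + 2 + 1 + 0 = 35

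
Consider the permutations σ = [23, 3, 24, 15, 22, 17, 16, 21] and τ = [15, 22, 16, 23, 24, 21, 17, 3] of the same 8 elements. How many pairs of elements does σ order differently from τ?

Assign each item its position (1..8) in the first ordering, then rewrite the second ordering as that position sequence:
positions: 23→1, 3→2, 24→3, 15→4, 22→5, 17→6, 16→7, 21→8
second ordering as positions: [4, 5, 7, 1, 3, 8, 6, 2]
Discordant pairs = inversions in this position sequence.
4: 1, 3, 2 → 3
5: 1, 3, 2 → 3
7: 1, 3, 6, 2 → 4
1: 0
3: 2 → 1
8: 6, 2 → 2
6: 2 → 1
2: 0
Total: 3 + 3 + 4 + 0 + 1 + 2 + 1 + 0 = 14

14 discordant pairs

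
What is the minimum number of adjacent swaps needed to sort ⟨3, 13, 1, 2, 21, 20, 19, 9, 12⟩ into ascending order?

15 swaps

The minimum number of adjacent swaps to sort an array equals its inversion count, since every such swap removes exactly one inversion.
Count inversions — for each element, later elements that are smaller:
3: 1, 2 → 2
13: 1, 2, 9, 12 → 4
1: none → 0
2: none → 0
21: 20, 19, 9, 12 → 4
20: 19, 9, 12 → 3
19: 9, 12 → 2
9: none → 0
12: none → 0
Total inversions: 2 + 4 + 0 + 0 + 4 + 3 + 2 + 0 + 0 = 15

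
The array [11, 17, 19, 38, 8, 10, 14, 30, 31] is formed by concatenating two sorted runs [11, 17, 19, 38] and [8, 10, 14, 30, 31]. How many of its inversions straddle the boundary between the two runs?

13

Count, for every r in R, how many entries of L exceed r:
r = 8: 11, 17, 19, 38 → 4
r = 10: 11, 17, 19, 38 → 4
r = 14: 17, 19, 38 → 3
r = 30: 38 → 1
r = 31: 38 → 1
Cross-inversions: 4 + 4 + 3 + 1 + 1 = 13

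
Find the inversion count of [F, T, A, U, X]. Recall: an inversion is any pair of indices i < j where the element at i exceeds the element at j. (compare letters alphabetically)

Inversion pairs (indices are 0-based):
(0,2): F > A
(1,2): T > A
That's 2 pairs.

There are 2 inversions.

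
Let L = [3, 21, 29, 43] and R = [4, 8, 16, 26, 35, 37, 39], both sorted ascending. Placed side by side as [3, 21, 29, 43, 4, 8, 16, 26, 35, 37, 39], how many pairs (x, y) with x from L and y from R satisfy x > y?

For each element r of the right run, count left-run elements greater than r:
r = 4: 21, 29, 43 → 3
r = 8: 21, 29, 43 → 3
r = 16: 21, 29, 43 → 3
r = 26: 29, 43 → 2
r = 35: 43 → 1
r = 37: 43 → 1
r = 39: 43 → 1
Cross-inversions: 3 + 3 + 3 + 2 + 1 + 1 + 1 = 14

14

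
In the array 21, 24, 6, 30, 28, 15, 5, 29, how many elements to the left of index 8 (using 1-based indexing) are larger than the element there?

1 such element

The element at index 8 is 29.
Elements before it: 21, 24, 6, 30, 28, 15, 5
Those larger than 29: 30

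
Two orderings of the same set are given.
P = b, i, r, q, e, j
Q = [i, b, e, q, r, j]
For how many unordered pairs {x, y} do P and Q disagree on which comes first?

Assign each item its position (1..6) in the first ordering, then rewrite the second ordering as that position sequence:
positions: b→1, i→2, r→3, q→4, e→5, j→6
second ordering as positions: [2, 1, 5, 4, 3, 6]
Discordant pairs = inversions in this position sequence.
2: 1 → 1
1: 0
5: 4, 3 → 2
4: 3 → 1
3: 0
6: 0
Total: 1 + 0 + 2 + 1 + 0 + 0 = 4

Disagreeing pairs: 4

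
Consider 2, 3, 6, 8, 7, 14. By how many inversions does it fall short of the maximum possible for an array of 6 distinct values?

14 inversions short

Maximum inversions for 6 distinct elements is C(6, 2) = 6·5/2 = 15.
Current inversions — for each element, count later smaller elements:
2: 0
3: 0
6: 0
8: 1
7: 0
14: 0
Current total: 0 + 0 + 0 + 1 + 0 + 0 = 1
Shortfall: 15 − 1 = 14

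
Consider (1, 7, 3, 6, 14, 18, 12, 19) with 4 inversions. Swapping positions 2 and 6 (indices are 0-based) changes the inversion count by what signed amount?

+3

Positions 2 and 6 hold 3 and 12; after swapping, the array is [1, 7, 12, 6, 14, 18, 3, 19].
Count, for each position, how many later elements it exceeds:
1: 0
7: 2
12: 2
6: 1
14: 1
18: 1
3: 0
19: 0
Sum: 0 + 2 + 2 + 1 + 1 + 1 + 0 + 0 = 7
Change: 7 − 4 = +3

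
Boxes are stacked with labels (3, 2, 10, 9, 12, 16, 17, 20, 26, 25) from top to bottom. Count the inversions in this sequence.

Element-by-element contributions:
3: 1
2: 0
10: 1
9: 0
12: 0
16: 0
17: 0
20: 0
26: 1
25: 0
Sum: 1 + 0 + 1 + 0 + 0 + 0 + 0 + 0 + 1 + 0 = 3

3 inversions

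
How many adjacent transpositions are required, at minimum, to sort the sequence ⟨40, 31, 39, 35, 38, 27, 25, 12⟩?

Minimum adjacent swaps = number of inversions (each swap of adjacent out-of-order elements removes one inversion and no swap can remove more).
Count inversions — for each element, later elements that are smaller:
40: 31, 39, 35, 38, 27, 25, 12 → 7
31: 27, 25, 12 → 3
39: 35, 38, 27, 25, 12 → 5
35: 27, 25, 12 → 3
38: 27, 25, 12 → 3
27: 25, 12 → 2
25: 12 → 1
12: none → 0
Total inversions: 7 + 3 + 5 + 3 + 3 + 2 + 1 + 0 = 24

24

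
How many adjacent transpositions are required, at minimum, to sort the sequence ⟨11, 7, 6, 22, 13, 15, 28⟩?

5

Minimum adjacent swaps = number of inversions (each swap of adjacent out-of-order elements removes one inversion and no swap can remove more).
Count inversions — for each element, later elements that are smaller:
11: 7, 6 → 2
7: 6 → 1
6: none → 0
22: 13, 15 → 2
13: none → 0
15: none → 0
28: none → 0
Total inversions: 2 + 1 + 0 + 2 + 0 + 0 + 0 = 5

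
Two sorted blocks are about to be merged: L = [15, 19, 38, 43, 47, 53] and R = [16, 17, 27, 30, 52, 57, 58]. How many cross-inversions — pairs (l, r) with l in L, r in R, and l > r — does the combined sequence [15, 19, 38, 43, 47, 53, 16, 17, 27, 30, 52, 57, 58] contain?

Take each right-half value and tally the left-half values above it:
r = 16: 19, 38, 43, 47, 53 → 5
r = 17: 19, 38, 43, 47, 53 → 5
r = 27: 38, 43, 47, 53 → 4
r = 30: 38, 43, 47, 53 → 4
r = 52: 53 → 1
r = 57: none → 0
r = 58: none → 0
Cross-inversions: 5 + 5 + 4 + 4 + 1 + 0 + 0 = 19

19 split inversions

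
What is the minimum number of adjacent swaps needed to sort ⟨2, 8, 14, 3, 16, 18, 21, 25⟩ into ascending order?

The minimum number of adjacent swaps to sort an array equals its inversion count, since every such swap removes exactly one inversion.
Count inversions — for each element, later elements that are smaller:
2: none → 0
8: 3 → 1
14: 3 → 1
3: none → 0
16: none → 0
18: none → 0
21: none → 0
25: none → 0
Total inversions: 0 + 1 + 1 + 0 + 0 + 0 + 0 + 0 = 2

2 adjacent swaps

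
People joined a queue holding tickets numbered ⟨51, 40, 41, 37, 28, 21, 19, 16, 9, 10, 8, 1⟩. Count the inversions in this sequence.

64

For each element, count later entries that are smaller:
51 → 40, 41, 37, 28, 21, 19, 16, 9, 10, 8, 1 → 11
40 → 37, 28, 21, 19, 16, 9, 10, 8, 1 → 9
41 → 37, 28, 21, 19, 16, 9, 10, 8, 1 → 9
37 → 28, 21, 19, 16, 9, 10, 8, 1 → 8
28 → 21, 19, 16, 9, 10, 8, 1 → 7
21 → 19, 16, 9, 10, 8, 1 → 6
19 → 16, 9, 10, 8, 1 → 5
16 → 9, 10, 8, 1 → 4
9 → 8, 1 → 2
10 → 8, 1 → 2
8 → 1 → 1
1 → none → 0
Sum: 11 + 9 + 9 + 8 + 7 + 6 + 5 + 4 + 2 + 2 + 1 + 0 = 64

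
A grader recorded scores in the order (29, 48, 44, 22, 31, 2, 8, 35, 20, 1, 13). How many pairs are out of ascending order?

Sweep left to right; for each value list the smaller values that follow it:
29 → 22, 2, 8, 20, 1, 13 → 6
48 → 44, 22, 31, 2, 8, 35, 20, 1, 13 → 9
44 → 22, 31, 2, 8, 35, 20, 1, 13 → 8
22 → 2, 8, 20, 1, 13 → 5
31 → 2, 8, 20, 1, 13 → 5
2 → 1 → 1
8 → 1 → 1
35 → 20, 1, 13 → 3
20 → 1, 13 → 2
1 → none → 0
13 → none → 0
Sum: 6 + 9 + 8 + 5 + 5 + 1 + 1 + 3 + 2 + 0 + 0 = 40

Inversions: 40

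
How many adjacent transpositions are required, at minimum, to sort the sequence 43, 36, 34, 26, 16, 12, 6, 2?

Minimum adjacent swaps = number of inversions (each swap of adjacent out-of-order elements removes one inversion and no swap can remove more).
Count inversions — for each element, later elements that are smaller:
43: 36, 34, 26, 16, 12, 6, 2 → 7
36: 34, 26, 16, 12, 6, 2 → 6
34: 26, 16, 12, 6, 2 → 5
26: 16, 12, 6, 2 → 4
16: 12, 6, 2 → 3
12: 6, 2 → 2
6: 2 → 1
2: none → 0
Total inversions: 7 + 6 + 5 + 4 + 3 + 2 + 1 + 0 = 28

Adjacent swaps: 28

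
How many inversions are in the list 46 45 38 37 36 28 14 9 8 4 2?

Element-by-element contributions:
46 → 45, 38, 37, 36, 28, 14, 9, 8, 4, 2 → 10
45 → 38, 37, 36, 28, 14, 9, 8, 4, 2 → 9
38 → 37, 36, 28, 14, 9, 8, 4, 2 → 8
37 → 36, 28, 14, 9, 8, 4, 2 → 7
36 → 28, 14, 9, 8, 4, 2 → 6
28 → 14, 9, 8, 4, 2 → 5
14 → 9, 8, 4, 2 → 4
9 → 8, 4, 2 → 3
8 → 4, 2 → 2
4 → 2 → 1
2 → none → 0
Sum: 10 + 9 + 8 + 7 + 6 + 5 + 4 + 3 + 2 + 1 + 0 = 55

55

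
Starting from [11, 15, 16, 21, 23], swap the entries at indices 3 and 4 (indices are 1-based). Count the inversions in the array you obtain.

Inversions: 1

Positions 3 and 4 hold 16 and 21; after swapping, the array is [11, 15, 21, 16, 23].
Element-by-element contributions:
11: 0
15: 0
21: 1
16: 0
23: 0
Sum: 0 + 0 + 1 + 0 + 0 = 1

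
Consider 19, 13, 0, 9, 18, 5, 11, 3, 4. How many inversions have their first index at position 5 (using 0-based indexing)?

The element at index 5 is 5.
Elements after it: 11, 3, 4
Those smaller than 5: 3, 4

2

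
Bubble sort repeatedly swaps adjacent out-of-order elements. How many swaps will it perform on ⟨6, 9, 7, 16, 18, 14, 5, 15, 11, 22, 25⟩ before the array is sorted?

15

The minimum number of adjacent swaps to sort an array equals its inversion count, since every such swap removes exactly one inversion.
Count inversions — for each element, later elements that are smaller:
6: 5 → 1
9: 7, 5 → 2
7: 5 → 1
16: 14, 5, 15, 11 → 4
18: 14, 5, 15, 11 → 4
14: 5, 11 → 2
5: none → 0
15: 11 → 1
11: none → 0
22: none → 0
25: none → 0
Total inversions: 1 + 2 + 1 + 4 + 4 + 2 + 0 + 1 + 0 + 0 + 0 = 15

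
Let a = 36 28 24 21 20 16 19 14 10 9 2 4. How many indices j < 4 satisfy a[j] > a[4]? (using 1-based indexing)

3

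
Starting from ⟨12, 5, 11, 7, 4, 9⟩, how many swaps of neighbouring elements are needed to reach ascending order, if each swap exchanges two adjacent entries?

Minimum adjacent swaps = number of inversions (each swap of adjacent out-of-order elements removes one inversion and no swap can remove more).
Count inversions — for each element, later elements that are smaller:
12: 5, 11, 7, 4, 9 → 5
5: 4 → 1
11: 7, 4, 9 → 3
7: 4 → 1
4: none → 0
9: none → 0
Total inversions: 5 + 1 + 3 + 1 + 0 + 0 = 10

10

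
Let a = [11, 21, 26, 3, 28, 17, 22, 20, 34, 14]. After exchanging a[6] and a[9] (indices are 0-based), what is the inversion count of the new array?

There are 16 inversions.

Positions 6 and 9 hold 22 and 14; after swapping, the array is [11, 21, 26, 3, 28, 17, 14, 20, 34, 22].
Element-by-element contributions:
11: 1
21: 4
26: 5
3: 0
28: 4
17: 1
14: 0
20: 0
34: 1
22: 0
Sum: 1 + 4 + 5 + 0 + 4 + 1 + 0 + 0 + 1 + 0 = 16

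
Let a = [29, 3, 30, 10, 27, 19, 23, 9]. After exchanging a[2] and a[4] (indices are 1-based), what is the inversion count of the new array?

Positions 2 and 4 hold 3 and 10; after swapping, the array is [29, 10, 30, 3, 27, 19, 23, 9].
Sweep left to right; for each value list the smaller values that follow it:
29: 6
10: 2
30: 5
3: 0
27: 3
19: 1
23: 1
9: 0
Sum: 6 + 2 + 5 + 0 + 3 + 1 + 1 + 0 = 18

18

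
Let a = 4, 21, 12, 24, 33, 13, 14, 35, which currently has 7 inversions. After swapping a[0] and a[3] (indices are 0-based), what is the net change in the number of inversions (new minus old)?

Positions 0 and 3 hold 4 and 24; after swapping, the array is [24, 21, 12, 4, 33, 13, 14, 35].
Element-by-element contributions:
24 → 21, 12, 4, 13, 14 → 5
21 → 12, 4, 13, 14 → 4
12 → 4 → 1
4 → none → 0
33 → 13, 14 → 2
13 → none → 0
14 → none → 0
35 → none → 0
Sum: 5 + 4 + 1 + 0 + 2 + 0 + 0 + 0 = 12
Change: 12 − 7 = +5

+5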